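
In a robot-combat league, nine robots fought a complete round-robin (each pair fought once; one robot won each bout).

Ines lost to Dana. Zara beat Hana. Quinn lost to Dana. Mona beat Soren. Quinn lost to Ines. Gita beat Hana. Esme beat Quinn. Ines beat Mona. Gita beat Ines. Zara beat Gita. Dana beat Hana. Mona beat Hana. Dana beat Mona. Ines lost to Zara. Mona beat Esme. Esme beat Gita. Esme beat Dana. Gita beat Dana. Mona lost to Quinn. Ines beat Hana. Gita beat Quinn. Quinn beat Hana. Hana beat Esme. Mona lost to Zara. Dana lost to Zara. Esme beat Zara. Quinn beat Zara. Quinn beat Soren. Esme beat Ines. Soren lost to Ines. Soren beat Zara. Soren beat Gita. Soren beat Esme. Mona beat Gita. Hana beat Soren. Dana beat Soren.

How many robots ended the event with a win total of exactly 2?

1

Win totals: Esme 5, Dana 5, Zara 5, Ines 4, Mona 4, Gita 4, Quinn 4, Soren 3, Hana 2.
Exactly 2: Hana — 1 robot.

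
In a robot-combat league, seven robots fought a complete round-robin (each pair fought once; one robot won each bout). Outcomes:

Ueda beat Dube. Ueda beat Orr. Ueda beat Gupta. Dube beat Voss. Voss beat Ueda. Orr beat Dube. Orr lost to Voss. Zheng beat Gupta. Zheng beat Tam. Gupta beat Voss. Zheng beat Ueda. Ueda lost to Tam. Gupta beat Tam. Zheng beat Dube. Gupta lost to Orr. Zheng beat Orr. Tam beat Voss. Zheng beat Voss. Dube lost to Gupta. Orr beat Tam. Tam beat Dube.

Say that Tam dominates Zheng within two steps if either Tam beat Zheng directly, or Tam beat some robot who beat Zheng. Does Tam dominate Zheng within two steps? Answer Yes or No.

No

Tam did not beat Zheng directly.
Tam beat Voss, Ueda, Dube, but each of them lost to Zheng. No two-step path.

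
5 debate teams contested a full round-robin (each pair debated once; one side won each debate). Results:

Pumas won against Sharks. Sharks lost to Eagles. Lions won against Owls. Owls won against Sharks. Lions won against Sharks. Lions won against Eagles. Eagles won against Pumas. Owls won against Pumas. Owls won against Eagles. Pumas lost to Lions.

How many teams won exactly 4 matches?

Win totals: Sharks 0, Lions 4, Pumas 1, Owls 3, Eagles 2.
Exactly 4: Lions — 1 team.

1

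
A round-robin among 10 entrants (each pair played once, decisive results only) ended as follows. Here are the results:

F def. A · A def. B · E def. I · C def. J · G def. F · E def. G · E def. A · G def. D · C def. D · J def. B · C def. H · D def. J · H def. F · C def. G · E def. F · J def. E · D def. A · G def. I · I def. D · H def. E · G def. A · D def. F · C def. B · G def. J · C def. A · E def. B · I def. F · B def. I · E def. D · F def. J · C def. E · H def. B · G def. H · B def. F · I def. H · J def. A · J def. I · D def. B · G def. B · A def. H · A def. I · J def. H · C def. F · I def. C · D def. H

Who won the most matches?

C

Win totals: A 3, B 2, C 8, D 5, E 6, F 2, G 7, H 3, I 4, J 5.
C leads with 8 wins (next highest: 7).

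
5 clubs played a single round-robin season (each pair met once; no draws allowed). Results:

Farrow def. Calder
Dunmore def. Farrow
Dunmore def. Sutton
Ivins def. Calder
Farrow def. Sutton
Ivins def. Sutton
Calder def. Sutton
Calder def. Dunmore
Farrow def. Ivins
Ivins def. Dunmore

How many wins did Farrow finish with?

Farrow's results: beat Ivins, Calder, Sutton; lost to Dunmore.
That is 3 wins.

3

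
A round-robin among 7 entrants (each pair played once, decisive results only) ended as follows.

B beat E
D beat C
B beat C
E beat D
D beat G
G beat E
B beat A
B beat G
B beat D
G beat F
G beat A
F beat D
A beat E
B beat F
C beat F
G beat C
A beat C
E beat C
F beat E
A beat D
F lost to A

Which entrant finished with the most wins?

B

Win totals: A 4, B 6, C 1, D 2, E 2, F 2, G 4.
B leads with 6 wins (next highest: 4).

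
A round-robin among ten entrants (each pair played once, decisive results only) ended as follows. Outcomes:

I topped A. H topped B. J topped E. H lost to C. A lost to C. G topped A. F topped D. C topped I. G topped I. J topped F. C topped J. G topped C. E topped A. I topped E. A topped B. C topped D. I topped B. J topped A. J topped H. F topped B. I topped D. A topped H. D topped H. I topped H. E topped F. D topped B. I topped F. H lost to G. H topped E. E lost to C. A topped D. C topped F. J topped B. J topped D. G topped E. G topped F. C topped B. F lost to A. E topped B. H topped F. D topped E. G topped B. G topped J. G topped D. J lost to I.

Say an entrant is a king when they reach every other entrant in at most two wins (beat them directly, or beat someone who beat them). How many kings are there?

A cannot reach C, G, I, J in two steps.
B cannot reach A, C, D, E, F, G, H, I, J in two steps.
C cannot reach G in two steps.
D cannot reach C, G, I, J in two steps.
E cannot reach C, G, I, J in two steps.
F cannot reach A, C, G, I, J in two steps.
G reaches everyone (king).
H cannot reach C, G, I, J in two steps.
I cannot reach C, G in two steps.
J cannot reach C, G, I in two steps.
Kings: G — 1.

1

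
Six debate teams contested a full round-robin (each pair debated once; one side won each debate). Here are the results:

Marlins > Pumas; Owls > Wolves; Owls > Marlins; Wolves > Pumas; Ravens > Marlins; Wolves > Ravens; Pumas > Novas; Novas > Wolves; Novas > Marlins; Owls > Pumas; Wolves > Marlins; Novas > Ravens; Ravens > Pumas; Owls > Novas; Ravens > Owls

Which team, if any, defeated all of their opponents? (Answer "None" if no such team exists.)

Highest win total is Owls with 4 (out of 5 possible).
Owls lost to Ravens, so no team went undefeated.

None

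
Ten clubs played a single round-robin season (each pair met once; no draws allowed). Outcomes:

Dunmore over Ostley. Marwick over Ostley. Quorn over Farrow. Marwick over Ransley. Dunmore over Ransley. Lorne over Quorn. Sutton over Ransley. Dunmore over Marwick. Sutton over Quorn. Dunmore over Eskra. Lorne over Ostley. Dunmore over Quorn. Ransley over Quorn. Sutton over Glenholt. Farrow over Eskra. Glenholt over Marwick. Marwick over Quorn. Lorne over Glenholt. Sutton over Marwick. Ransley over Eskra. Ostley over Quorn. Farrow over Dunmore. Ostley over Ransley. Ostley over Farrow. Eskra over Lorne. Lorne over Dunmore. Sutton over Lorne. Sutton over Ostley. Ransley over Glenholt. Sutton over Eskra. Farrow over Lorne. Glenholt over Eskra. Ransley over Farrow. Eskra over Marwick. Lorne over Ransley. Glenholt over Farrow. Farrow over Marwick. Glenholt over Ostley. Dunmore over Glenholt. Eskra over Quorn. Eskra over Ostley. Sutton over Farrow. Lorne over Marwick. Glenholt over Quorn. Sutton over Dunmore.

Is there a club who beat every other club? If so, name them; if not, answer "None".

Sutton

Sutton has 9 wins out of 9 opponents — a perfect record.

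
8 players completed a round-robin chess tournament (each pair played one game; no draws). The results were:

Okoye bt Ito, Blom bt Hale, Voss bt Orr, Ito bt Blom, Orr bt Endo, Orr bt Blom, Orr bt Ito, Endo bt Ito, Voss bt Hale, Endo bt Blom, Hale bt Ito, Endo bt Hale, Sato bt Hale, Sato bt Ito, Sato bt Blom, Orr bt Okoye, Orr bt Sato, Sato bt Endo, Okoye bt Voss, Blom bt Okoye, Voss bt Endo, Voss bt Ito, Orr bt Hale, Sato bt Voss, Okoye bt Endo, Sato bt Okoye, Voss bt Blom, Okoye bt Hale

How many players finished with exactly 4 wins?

1

Win totals: Orr 6, Hale 1, Okoye 4, Sato 6, Endo 3, Voss 5, Ito 1, Blom 2.
Exactly 4: Okoye — 1 player.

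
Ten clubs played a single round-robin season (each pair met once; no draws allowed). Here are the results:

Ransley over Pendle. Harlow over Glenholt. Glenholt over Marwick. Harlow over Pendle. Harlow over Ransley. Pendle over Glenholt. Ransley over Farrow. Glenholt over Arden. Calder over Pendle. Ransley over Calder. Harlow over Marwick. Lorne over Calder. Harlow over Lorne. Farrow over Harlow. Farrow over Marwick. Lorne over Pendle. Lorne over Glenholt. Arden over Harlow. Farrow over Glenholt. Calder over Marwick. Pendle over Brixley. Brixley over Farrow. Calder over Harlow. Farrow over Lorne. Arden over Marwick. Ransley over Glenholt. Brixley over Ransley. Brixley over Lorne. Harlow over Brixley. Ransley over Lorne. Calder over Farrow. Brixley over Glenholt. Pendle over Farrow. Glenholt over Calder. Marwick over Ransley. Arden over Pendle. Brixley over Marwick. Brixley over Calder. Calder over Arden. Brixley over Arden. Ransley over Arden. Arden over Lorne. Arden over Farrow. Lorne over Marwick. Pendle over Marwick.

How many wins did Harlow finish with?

Harlow's results: beat Pendle, Ransley, Marwick, Brixley, Glenholt, Lorne; lost to Arden, Calder, Farrow.
That is 6 wins.

6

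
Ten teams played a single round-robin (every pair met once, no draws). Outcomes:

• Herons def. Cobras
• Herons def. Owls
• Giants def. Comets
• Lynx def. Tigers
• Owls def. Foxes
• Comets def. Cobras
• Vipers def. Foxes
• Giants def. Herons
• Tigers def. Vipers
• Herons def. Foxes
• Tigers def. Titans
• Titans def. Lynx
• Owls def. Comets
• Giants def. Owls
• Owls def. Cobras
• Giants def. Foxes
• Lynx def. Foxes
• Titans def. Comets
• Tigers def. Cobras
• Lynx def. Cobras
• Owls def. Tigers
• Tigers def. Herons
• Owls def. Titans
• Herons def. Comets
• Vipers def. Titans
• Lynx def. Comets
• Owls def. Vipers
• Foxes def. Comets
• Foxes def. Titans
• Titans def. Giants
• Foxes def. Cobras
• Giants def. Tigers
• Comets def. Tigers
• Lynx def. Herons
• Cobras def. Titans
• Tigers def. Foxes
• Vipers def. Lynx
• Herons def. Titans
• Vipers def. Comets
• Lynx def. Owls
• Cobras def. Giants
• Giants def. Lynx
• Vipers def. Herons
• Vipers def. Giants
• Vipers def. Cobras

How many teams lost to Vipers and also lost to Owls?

Vipers beat: Cobras, Titans, Comets, Herons, Giants, Foxes, Lynx.
Owls beat: Cobras, Titans, Comets, Tigers, Foxes, Vipers.
Both beat: Cobras, Titans, Comets, Foxes — 4.

4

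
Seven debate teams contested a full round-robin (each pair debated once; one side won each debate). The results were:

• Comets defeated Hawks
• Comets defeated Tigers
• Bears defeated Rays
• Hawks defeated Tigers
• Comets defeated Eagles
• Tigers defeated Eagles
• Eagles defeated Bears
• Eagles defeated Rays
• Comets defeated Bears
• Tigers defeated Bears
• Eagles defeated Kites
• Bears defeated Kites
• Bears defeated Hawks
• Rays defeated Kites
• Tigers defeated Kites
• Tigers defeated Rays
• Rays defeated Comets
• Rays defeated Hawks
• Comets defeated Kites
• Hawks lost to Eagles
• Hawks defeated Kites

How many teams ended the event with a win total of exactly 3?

Win totals: Comets 5, Tigers 4, Kites 0, Bears 3, Rays 3, Hawks 2, Eagles 4.
Exactly 3: Bears, Rays — 2 teams.

2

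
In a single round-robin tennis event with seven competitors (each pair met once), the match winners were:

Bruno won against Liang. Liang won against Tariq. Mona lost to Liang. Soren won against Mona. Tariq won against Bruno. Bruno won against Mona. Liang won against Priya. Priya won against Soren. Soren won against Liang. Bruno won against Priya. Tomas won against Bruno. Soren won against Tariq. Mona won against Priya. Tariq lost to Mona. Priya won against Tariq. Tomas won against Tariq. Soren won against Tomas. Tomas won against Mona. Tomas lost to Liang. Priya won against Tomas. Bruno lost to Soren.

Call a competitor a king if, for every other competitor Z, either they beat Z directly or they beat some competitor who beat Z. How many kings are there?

Mona cannot reach Liang in two steps.
Liang reaches everyone (king).
Tomas cannot reach Soren in two steps.
Tariq cannot reach Tomas, Soren in two steps.
Priya reaches everyone (king).
Bruno reaches everyone (king).
Soren reaches everyone (king).
Kings: Liang, Priya, Bruno, Soren — 4.

4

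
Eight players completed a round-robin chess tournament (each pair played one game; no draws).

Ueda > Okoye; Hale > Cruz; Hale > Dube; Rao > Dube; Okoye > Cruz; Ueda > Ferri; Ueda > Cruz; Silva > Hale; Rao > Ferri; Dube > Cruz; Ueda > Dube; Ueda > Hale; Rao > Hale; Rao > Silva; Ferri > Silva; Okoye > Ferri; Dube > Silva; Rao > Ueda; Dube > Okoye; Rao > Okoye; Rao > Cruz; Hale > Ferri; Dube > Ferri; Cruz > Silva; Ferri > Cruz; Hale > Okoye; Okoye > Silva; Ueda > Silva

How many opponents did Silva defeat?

Silva's results: beat Hale; lost to Ferri, Cruz, Okoye, Rao, Dube, Ueda.
That is 1 win.

1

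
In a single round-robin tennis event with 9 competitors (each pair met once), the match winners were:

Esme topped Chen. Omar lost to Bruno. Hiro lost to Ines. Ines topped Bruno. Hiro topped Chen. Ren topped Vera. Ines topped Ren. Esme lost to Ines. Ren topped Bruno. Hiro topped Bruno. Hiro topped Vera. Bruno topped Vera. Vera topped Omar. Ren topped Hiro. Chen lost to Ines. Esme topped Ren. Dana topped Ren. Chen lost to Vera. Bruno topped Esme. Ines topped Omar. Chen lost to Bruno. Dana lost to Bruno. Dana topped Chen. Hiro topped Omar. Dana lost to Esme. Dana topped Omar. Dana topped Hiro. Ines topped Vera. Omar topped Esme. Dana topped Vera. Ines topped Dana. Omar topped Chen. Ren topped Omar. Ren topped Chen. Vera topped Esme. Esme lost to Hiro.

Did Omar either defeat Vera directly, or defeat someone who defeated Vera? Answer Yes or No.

Omar did not beat Vera directly.
Omar beat Chen, Esme, but each of them lost to Vera. No two-step path.

No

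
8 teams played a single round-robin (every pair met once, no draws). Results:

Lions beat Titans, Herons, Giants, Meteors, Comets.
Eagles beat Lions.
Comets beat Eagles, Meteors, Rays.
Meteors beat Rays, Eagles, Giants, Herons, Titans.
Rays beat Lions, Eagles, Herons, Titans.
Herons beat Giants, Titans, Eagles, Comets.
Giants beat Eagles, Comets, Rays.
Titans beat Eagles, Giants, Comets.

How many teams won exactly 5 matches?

Win totals: Comets 3, Eagles 1, Herons 4, Lions 5, Meteors 5, Rays 4, Titans 3, Giants 3.
Exactly 5: Lions, Meteors — 2 teams.

2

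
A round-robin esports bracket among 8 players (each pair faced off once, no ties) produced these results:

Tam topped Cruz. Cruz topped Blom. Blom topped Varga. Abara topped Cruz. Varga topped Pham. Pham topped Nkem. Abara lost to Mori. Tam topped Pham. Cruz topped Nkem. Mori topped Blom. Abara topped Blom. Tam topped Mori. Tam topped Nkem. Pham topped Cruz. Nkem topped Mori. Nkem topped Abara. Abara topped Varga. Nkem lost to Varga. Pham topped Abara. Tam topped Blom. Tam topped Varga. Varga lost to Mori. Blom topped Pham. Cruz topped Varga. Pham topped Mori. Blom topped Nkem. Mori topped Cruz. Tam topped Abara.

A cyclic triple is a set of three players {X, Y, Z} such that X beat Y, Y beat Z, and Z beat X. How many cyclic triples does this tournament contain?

Win totals: Pham 4, Cruz 3, Nkem 2, Mori 4, Varga 2, Tam 7, Abara 3, Blom 3.
A player with w wins dominates both others in C(w,2) triples; summing gives 6 + 3 + 1 + 6 + 1 + 21 + 3 + 3 = 44 transitive triples.
Total triples C(8,3) = 56, so cyclic triples = 56 − 44 = 12.

12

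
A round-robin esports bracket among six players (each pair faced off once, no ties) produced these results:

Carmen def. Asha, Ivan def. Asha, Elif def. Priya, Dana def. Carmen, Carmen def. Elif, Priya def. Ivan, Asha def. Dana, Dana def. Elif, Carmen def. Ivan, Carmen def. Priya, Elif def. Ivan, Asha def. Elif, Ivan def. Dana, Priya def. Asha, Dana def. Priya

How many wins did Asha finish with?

2

Asha's results: beat Dana, Elif; lost to Ivan, Priya, Carmen.
That is 2 wins.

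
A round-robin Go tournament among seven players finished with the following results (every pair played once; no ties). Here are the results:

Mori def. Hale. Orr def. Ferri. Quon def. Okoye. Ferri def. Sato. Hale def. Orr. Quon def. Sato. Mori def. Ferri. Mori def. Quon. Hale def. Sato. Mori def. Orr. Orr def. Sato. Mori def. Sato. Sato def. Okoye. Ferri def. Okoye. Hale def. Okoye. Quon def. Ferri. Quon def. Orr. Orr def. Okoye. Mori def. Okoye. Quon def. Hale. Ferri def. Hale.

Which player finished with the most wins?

Mori

Win totals: Mori 6, Hale 3, Ferri 3, Quon 5, Orr 3, Sato 1, Okoye 0.
Mori leads with 6 wins (next highest: 5).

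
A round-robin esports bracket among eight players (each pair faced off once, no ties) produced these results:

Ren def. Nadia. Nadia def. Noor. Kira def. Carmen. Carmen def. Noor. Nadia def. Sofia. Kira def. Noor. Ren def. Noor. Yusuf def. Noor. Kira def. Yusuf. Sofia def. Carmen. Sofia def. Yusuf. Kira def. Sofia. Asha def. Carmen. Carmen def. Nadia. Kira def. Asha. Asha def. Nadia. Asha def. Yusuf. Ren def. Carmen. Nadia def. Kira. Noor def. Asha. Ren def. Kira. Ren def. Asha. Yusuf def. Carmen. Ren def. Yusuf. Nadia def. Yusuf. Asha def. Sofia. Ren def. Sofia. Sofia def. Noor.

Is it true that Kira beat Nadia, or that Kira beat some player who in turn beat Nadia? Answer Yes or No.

Yes

Kira did not beat Nadia directly.
Kira beat Noor, Sofia, Yusuf, Carmen, Asha. Of those, Carmen beat Nadia.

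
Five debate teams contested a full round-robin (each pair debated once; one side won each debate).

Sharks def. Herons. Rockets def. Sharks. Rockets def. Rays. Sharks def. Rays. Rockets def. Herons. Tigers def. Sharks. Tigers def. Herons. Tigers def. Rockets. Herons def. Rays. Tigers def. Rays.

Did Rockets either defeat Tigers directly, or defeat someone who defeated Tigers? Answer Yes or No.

Rockets did not beat Tigers directly.
Rockets beat Sharks, Herons, Rays, but each of them lost to Tigers. No two-step path.

No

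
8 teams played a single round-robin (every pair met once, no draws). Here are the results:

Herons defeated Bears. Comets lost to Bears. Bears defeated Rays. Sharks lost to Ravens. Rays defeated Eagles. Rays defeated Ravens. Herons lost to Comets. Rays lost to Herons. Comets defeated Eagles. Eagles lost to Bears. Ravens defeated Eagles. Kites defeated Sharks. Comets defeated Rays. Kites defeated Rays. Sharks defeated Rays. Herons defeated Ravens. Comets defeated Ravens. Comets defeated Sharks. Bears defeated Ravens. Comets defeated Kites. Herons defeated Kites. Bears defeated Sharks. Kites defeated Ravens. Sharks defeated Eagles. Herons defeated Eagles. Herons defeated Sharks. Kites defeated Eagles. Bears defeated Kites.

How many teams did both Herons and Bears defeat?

Herons beat: Sharks, Bears, Eagles, Ravens, Rays, Kites.
Bears beat: Sharks, Eagles, Ravens, Comets, Rays, Kites.
Both beat: Sharks, Eagles, Ravens, Rays, Kites — 5.

5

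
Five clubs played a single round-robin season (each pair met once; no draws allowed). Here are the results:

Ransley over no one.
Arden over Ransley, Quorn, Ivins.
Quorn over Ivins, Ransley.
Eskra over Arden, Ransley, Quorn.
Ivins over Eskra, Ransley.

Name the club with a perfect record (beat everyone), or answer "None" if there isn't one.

None

Highest win total is Eskra with 3 (out of 4 possible).
Eskra lost to Ivins, so no club went undefeated.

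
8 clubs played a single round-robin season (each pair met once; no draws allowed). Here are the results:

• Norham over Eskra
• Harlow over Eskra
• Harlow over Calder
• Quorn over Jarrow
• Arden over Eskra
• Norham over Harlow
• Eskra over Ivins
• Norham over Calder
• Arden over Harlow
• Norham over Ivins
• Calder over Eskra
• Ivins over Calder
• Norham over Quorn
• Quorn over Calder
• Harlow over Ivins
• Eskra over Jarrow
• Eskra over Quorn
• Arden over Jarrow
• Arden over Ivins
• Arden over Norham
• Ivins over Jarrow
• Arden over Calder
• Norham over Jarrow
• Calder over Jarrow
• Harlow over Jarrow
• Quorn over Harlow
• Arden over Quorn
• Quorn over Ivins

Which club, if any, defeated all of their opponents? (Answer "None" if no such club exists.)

Arden has 7 wins out of 7 opponents — a perfect record.

Arden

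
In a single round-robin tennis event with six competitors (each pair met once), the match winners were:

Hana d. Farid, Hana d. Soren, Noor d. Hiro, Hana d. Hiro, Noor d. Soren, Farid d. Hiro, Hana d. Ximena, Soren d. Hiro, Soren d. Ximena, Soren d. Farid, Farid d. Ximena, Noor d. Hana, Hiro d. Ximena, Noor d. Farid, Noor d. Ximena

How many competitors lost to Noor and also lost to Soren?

3

Noor beat: Hiro, Soren, Farid, Ximena, Hana.
Soren beat: Hiro, Farid, Ximena.
Both beat: Hiro, Farid, Ximena — 3.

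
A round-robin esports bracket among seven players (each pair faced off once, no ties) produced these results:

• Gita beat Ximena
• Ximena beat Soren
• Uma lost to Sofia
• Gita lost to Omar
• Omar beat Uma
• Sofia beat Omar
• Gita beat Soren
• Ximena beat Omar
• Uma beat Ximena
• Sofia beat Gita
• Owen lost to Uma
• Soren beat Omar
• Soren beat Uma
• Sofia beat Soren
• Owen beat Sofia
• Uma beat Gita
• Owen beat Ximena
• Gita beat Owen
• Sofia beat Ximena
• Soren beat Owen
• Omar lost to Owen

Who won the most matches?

Win totals: Sofia 5, Soren 3, Ximena 2, Owen 3, Gita 3, Omar 2, Uma 3.
Sofia leads with 5 wins (next highest: 3).

Sofia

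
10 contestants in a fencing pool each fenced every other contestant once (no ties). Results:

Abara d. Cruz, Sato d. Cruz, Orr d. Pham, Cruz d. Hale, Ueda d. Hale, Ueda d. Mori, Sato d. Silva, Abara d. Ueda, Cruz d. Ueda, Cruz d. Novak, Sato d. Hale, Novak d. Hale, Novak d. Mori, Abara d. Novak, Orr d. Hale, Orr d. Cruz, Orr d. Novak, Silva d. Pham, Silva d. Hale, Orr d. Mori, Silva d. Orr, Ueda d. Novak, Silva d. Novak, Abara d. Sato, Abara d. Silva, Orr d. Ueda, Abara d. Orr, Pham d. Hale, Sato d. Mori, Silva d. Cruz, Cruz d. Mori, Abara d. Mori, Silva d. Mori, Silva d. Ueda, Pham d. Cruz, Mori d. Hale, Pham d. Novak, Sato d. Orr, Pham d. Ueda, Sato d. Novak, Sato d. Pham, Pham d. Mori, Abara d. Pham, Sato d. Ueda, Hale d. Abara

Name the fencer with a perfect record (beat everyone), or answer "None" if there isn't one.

Highest win total is Sato with 8 (out of 9 possible).
Sato lost to Abara, so no fencer went undefeated.

None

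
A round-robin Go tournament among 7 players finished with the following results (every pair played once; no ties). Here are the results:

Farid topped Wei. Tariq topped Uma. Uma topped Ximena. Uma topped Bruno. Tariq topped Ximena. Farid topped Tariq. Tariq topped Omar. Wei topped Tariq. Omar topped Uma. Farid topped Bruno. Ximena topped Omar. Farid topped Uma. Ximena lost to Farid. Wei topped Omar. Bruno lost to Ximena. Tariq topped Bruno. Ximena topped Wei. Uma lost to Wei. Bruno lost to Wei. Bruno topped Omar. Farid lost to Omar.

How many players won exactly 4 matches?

Win totals: Uma 2, Tariq 4, Omar 2, Bruno 1, Ximena 3, Farid 5, Wei 4.
Exactly 4: Tariq, Wei — 2 players.

2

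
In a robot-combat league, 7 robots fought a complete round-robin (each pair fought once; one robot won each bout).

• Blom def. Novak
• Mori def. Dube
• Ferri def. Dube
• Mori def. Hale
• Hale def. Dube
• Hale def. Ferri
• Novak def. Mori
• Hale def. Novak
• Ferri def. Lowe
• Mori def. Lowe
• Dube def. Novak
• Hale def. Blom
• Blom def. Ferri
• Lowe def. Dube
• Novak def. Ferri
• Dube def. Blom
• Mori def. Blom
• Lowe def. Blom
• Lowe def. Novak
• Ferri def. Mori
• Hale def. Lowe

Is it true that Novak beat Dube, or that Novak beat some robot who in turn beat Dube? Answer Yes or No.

Yes

Novak did not beat Dube directly.
Novak beat Ferri, Mori. Of those, Ferri beat Dube.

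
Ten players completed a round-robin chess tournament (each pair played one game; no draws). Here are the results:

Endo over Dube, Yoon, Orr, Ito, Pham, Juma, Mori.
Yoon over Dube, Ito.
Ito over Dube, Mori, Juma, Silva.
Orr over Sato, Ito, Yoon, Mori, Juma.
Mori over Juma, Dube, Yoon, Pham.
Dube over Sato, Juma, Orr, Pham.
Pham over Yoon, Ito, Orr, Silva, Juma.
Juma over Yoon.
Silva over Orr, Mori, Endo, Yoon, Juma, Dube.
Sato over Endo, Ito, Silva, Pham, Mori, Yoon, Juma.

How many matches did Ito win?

4

Ito's results: beat Juma, Mori, Dube, Silva; lost to Pham, Yoon, Orr, Endo, Sato.
That is 4 wins.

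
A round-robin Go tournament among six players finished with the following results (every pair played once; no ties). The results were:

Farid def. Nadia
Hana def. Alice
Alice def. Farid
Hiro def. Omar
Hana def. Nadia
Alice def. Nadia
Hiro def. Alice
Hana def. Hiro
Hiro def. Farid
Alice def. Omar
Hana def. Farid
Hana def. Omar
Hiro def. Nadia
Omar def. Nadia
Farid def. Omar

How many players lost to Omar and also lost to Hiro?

1

Omar beat: Nadia.
Hiro beat: Omar, Nadia, Farid, Alice.
Both beat: Nadia — 1.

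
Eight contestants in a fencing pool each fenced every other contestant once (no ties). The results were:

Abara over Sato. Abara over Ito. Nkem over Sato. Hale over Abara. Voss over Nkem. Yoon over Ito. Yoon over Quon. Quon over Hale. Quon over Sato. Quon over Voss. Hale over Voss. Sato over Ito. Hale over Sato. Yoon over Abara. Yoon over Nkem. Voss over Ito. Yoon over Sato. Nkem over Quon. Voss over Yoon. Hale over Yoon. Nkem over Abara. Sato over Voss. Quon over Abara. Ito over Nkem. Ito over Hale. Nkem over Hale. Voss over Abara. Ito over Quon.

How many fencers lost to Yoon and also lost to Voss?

3

Yoon beat: Sato, Abara, Nkem, Ito, Quon.
Voss beat: Abara, Nkem, Ito, Yoon.
Both beat: Abara, Nkem, Ito — 3.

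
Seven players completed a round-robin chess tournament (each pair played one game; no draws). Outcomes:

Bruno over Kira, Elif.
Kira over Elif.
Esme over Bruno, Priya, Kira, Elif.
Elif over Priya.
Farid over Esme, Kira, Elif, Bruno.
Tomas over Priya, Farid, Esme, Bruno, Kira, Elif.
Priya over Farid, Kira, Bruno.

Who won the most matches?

Win totals: Tomas 6, Farid 4, Esme 4, Elif 1, Kira 1, Bruno 2, Priya 3.
Tomas leads with 6 wins (next highest: 4).

Tomas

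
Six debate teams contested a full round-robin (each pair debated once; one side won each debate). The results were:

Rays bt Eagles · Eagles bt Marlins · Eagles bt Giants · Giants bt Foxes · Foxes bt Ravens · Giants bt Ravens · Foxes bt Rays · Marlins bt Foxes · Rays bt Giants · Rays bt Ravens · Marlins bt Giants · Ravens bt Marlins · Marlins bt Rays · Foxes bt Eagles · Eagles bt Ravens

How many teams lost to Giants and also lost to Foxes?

1

Giants beat: Foxes, Ravens.
Foxes beat: Rays, Eagles, Ravens.
Both beat: Ravens — 1.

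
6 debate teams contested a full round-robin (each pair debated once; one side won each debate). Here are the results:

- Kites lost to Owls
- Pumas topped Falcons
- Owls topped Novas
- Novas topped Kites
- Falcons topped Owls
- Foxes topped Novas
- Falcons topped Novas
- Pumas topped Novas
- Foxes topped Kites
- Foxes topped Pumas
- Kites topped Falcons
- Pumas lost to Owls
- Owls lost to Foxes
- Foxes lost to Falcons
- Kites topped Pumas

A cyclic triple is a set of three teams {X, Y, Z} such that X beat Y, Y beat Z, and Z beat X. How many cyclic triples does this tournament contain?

Win totals: Kites 2, Owls 3, Foxes 4, Falcons 3, Novas 1, Pumas 2.
A team with w wins dominates both others in C(w,2) triples; summing gives 1 + 3 + 6 + 3 + 0 + 1 = 14 transitive triples.
Total triples C(6,3) = 20, so cyclic triples = 20 − 14 = 6.

6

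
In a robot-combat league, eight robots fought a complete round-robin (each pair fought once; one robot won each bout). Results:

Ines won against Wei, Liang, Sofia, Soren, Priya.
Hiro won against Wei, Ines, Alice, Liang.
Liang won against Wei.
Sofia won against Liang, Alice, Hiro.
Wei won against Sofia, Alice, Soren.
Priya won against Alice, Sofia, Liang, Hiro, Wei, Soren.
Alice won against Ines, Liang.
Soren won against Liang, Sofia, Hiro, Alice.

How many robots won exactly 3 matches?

Win totals: Liang 1, Hiro 4, Sofia 3, Soren 4, Ines 5, Wei 3, Priya 6, Alice 2.
Exactly 3: Sofia, Wei — 2 robots.

2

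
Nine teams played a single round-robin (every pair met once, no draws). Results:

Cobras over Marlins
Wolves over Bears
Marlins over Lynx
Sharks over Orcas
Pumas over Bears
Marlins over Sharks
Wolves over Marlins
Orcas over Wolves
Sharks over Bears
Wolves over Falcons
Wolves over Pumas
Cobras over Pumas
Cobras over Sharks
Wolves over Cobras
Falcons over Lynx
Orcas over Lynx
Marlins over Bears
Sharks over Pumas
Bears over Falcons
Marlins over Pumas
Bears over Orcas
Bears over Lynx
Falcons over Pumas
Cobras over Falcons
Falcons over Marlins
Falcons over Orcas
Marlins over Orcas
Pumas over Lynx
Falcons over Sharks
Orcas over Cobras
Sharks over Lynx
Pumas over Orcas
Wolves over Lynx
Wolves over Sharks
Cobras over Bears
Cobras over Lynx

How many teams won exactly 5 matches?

2

Win totals: Falcons 5, Wolves 7, Cobras 6, Orcas 3, Bears 3, Lynx 0, Marlins 5, Pumas 3, Sharks 4.
Exactly 5: Falcons, Marlins — 2 teams.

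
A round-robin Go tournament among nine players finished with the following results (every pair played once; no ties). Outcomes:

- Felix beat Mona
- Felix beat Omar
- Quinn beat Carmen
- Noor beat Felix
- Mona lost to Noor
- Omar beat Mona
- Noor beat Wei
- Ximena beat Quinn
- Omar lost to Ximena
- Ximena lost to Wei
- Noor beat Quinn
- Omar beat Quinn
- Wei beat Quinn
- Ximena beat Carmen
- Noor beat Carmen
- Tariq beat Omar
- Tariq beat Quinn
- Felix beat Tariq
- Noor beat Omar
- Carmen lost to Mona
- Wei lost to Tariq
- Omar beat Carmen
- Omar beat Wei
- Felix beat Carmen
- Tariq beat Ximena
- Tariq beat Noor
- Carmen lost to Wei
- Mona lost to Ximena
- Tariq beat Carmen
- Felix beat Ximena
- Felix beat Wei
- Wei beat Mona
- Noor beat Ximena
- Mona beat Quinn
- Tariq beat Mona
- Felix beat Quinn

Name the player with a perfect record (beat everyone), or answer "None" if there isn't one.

Highest win total is Tariq with 7 (out of 8 possible).
Tariq lost to Felix, so no player went undefeated.

None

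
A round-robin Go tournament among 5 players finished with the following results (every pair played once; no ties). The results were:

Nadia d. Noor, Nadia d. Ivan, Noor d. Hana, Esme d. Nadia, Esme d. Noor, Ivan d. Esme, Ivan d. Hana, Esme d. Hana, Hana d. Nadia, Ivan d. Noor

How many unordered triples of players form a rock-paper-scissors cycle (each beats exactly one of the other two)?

3

Win totals: Hana 1, Ivan 3, Esme 3, Nadia 2, Noor 1.
A player with w wins dominates both others in C(w,2) triples; summing gives 0 + 3 + 3 + 1 + 0 = 7 transitive triples.
Total triples C(5,3) = 10, so cyclic triples = 10 − 7 = 3.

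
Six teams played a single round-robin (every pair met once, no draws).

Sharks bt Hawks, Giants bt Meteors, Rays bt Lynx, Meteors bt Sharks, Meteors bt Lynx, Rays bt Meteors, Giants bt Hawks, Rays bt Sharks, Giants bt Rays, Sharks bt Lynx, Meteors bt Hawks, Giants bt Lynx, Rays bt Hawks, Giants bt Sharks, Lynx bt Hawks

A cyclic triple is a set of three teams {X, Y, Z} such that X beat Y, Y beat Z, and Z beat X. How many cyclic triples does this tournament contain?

0

Win totals: Sharks 2, Lynx 1, Giants 5, Hawks 0, Meteors 3, Rays 4.
A team with w wins dominates both others in C(w,2) triples; summing gives 1 + 0 + 10 + 0 + 3 + 6 = 20 transitive triples.
Total triples C(6,3) = 20, so cyclic triples = 20 − 20 = 0.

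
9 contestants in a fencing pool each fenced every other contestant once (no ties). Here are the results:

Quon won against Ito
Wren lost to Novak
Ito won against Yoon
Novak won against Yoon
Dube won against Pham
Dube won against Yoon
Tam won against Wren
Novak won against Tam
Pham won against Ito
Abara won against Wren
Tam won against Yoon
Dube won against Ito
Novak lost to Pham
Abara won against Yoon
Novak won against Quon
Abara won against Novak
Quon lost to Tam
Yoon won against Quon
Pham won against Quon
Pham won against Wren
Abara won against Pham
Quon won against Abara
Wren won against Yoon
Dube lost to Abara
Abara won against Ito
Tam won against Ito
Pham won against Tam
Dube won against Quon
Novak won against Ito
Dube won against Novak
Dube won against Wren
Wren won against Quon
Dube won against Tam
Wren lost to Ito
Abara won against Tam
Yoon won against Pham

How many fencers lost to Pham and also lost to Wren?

Pham beat: Quon, Ito, Novak, Tam, Wren.
Wren beat: Yoon, Quon.
Both beat: Quon — 1.

1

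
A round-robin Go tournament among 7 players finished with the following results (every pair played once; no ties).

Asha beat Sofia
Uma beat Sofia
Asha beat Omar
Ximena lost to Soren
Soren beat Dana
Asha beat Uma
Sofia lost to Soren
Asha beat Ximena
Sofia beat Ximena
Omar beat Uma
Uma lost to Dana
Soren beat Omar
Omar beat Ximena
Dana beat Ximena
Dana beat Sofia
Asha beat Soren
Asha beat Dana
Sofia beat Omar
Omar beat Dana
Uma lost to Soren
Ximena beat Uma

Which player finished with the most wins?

Win totals: Asha 6, Ximena 1, Dana 3, Omar 3, Uma 1, Sofia 2, Soren 5.
Asha leads with 6 wins (next highest: 5).

Asha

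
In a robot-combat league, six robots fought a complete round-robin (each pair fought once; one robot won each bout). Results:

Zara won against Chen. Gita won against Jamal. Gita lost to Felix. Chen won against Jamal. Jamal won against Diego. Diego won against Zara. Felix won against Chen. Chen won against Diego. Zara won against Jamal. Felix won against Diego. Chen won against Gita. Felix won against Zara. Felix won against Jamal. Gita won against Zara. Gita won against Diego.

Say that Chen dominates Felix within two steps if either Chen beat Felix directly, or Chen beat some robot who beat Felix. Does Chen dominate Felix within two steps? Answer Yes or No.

No

Chen did not beat Felix directly.
Chen beat Gita, Jamal, Diego, but each of them lost to Felix. No two-step path.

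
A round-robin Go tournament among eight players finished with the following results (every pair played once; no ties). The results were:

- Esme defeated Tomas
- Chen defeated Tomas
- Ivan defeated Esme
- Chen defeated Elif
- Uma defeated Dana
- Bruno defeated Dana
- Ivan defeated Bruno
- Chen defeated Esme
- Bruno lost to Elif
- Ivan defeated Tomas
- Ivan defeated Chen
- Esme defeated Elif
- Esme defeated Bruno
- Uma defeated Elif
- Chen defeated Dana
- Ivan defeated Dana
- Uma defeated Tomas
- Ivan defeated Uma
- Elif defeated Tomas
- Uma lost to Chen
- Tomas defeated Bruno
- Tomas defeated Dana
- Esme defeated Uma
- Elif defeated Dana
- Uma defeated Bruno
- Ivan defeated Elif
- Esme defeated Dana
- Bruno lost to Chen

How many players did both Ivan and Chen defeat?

Ivan beat: Chen, Dana, Elif, Bruno, Tomas, Esme, Uma.
Chen beat: Dana, Elif, Bruno, Tomas, Esme, Uma.
Both beat: Dana, Elif, Bruno, Tomas, Esme, Uma — 6.

6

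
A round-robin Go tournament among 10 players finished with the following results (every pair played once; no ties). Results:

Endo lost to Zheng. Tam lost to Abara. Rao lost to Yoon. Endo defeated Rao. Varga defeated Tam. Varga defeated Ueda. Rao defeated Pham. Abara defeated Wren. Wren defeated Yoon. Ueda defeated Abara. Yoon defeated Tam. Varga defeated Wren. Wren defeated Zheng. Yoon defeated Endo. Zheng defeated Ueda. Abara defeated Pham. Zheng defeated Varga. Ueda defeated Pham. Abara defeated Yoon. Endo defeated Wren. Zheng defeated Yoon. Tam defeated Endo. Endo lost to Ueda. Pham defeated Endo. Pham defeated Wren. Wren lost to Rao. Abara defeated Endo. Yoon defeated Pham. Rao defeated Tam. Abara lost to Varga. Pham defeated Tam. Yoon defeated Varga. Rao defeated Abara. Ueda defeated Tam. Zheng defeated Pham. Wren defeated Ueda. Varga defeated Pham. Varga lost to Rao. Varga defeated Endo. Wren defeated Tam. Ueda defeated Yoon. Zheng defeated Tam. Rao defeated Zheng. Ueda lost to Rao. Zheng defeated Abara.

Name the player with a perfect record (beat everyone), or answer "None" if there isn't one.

Highest win total is Zheng with 7 (out of 9 possible).
Zheng lost to Wren, Rao, so no player went undefeated.

None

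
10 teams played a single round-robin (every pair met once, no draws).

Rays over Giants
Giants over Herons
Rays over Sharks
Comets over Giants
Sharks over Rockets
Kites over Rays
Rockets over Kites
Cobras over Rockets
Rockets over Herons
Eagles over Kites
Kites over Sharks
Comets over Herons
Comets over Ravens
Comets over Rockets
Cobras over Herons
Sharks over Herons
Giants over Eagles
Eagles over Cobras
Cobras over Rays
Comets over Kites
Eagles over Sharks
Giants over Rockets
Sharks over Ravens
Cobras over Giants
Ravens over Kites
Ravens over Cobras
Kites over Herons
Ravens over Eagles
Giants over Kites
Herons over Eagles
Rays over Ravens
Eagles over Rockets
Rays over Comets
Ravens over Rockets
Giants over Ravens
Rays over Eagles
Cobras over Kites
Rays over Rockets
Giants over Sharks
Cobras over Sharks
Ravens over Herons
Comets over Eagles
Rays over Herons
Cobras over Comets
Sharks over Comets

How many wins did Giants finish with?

6

Giants' results: beat Herons, Sharks, Eagles, Kites, Ravens, Rockets; lost to Cobras, Rays, Comets.
That is 6 wins.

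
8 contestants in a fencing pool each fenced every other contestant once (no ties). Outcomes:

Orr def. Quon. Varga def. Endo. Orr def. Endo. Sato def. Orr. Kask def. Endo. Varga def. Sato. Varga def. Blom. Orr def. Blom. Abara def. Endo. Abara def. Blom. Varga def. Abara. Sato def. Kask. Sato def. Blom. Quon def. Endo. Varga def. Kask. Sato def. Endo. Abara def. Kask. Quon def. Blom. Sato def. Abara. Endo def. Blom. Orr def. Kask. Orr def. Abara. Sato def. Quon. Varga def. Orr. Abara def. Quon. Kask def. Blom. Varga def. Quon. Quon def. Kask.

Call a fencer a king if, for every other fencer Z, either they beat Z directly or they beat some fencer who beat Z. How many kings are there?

Quon cannot reach Orr, Varga, Abara, Sato in two steps.
Kask cannot reach Quon, Orr, Varga, Abara, Sato in two steps.
Blom cannot reach Quon, Kask, Orr, Varga, Endo, Abara, Sato in two steps.
Orr cannot reach Varga, Sato in two steps.
Varga reaches everyone (king).
Endo cannot reach Quon, Kask, Orr, Varga, Abara, Sato in two steps.
Abara cannot reach Orr, Varga, Sato in two steps.
Sato cannot reach Varga in two steps.
Kings: Varga — 1.

1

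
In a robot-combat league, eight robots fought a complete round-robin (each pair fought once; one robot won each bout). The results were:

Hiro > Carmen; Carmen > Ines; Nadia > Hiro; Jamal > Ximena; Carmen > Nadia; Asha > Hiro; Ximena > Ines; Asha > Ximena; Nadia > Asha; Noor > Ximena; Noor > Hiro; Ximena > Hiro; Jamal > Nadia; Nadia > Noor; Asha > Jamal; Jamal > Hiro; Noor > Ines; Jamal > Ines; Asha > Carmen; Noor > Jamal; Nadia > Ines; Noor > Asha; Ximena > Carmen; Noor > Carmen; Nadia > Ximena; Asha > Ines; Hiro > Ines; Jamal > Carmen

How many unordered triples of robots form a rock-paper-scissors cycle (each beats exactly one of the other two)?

6

Win totals: Asha 5, Ximena 3, Hiro 2, Nadia 5, Ines 0, Carmen 2, Noor 6, Jamal 5.
A robot with w wins dominates both others in C(w,2) triples; summing gives 10 + 3 + 1 + 10 + 0 + 1 + 15 + 10 = 50 transitive triples.
Total triples C(8,3) = 56, so cyclic triples = 56 − 50 = 6.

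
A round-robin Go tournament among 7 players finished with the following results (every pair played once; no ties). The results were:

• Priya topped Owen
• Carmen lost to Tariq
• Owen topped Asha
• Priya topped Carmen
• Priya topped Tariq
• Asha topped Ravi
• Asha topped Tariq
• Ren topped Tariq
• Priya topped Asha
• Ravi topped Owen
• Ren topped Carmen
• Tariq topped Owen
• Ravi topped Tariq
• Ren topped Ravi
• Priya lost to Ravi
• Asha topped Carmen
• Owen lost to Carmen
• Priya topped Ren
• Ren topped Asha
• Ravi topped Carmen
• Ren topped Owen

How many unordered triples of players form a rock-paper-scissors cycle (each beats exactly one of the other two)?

Win totals: Owen 1, Ren 5, Asha 3, Tariq 2, Priya 5, Ravi 4, Carmen 1.
A player with w wins dominates both others in C(w,2) triples; summing gives 0 + 10 + 3 + 1 + 10 + 6 + 0 = 30 transitive triples.
Total triples C(7,3) = 35, so cyclic triples = 35 − 30 = 5.

5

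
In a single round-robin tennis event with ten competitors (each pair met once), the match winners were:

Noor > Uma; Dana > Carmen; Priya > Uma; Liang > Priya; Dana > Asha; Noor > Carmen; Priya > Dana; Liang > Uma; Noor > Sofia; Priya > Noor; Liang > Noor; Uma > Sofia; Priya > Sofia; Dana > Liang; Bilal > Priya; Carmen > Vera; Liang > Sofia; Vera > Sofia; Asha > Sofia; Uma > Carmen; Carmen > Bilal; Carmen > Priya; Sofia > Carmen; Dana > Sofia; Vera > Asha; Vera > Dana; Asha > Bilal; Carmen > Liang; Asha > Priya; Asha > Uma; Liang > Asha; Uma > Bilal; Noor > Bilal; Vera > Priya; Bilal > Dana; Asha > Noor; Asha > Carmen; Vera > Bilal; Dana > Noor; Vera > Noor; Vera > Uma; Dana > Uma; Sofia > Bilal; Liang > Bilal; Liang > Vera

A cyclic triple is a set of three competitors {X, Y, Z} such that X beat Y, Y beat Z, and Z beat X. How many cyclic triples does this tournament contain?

Win totals: Sofia 2, Bilal 2, Asha 6, Liang 7, Carmen 4, Dana 6, Priya 4, Uma 3, Noor 4, Vera 7.
A competitor with w wins dominates both others in C(w,2) triples; summing gives 1 + 1 + 15 + 21 + 6 + 15 + 6 + 3 + 6 + 21 = 95 transitive triples.
Total triples C(10,3) = 120, so cyclic triples = 120 − 95 = 25.

25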